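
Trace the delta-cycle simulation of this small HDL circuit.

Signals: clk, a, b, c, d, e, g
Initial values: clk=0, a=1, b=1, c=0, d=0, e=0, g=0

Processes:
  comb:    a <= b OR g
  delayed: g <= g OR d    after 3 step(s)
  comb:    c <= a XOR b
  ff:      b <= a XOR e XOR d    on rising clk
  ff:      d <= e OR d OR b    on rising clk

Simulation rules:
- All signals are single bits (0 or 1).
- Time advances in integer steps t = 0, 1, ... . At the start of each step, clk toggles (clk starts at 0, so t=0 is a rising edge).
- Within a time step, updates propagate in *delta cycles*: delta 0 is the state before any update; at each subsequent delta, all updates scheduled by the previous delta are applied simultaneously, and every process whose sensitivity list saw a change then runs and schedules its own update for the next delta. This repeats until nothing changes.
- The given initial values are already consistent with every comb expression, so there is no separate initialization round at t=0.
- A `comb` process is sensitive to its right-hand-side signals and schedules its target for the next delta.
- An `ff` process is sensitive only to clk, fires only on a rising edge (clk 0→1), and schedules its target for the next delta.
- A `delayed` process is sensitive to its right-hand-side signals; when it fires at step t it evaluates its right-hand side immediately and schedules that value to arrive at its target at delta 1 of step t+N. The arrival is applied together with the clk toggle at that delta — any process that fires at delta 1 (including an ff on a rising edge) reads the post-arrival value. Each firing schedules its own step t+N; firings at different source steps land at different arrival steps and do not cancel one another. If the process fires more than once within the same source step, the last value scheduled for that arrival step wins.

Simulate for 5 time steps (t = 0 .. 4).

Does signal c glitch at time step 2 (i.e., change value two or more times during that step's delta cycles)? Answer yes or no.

t=0 Δ0: b=1 a=1 d=0 c=0 e=0 clk=0 g=0
  Δ1: clk:0→1
  Δ2: d:0→1
  (2Δ to stable)
t=1 Δ0: b=1 a=1 d=1 c=0 e=0 clk=1 g=0
  Δ1: clk:1→0
  (1Δ to stable)
t=2 Δ0: b=1 a=1 d=1 c=0 e=0 clk=0 g=0
  Δ1: clk:0→1
  Δ2: b:1→0
  Δ3: a:1→0, c:0→1
  Δ4: c:1→0
  (4Δ to stable)
t=3 Δ0: b=0 a=0 d=1 c=0 e=0 clk=1 g=0
  Δ1: clk:1→0, g:0→1
  Δ2: a:0→1
  Δ3: c:0→1
  (3Δ to stable)
t=4 Δ0: b=0 a=1 d=1 c=1 e=0 clk=0 g=1
  Δ1: clk:0→1
  (1Δ to stable)

yes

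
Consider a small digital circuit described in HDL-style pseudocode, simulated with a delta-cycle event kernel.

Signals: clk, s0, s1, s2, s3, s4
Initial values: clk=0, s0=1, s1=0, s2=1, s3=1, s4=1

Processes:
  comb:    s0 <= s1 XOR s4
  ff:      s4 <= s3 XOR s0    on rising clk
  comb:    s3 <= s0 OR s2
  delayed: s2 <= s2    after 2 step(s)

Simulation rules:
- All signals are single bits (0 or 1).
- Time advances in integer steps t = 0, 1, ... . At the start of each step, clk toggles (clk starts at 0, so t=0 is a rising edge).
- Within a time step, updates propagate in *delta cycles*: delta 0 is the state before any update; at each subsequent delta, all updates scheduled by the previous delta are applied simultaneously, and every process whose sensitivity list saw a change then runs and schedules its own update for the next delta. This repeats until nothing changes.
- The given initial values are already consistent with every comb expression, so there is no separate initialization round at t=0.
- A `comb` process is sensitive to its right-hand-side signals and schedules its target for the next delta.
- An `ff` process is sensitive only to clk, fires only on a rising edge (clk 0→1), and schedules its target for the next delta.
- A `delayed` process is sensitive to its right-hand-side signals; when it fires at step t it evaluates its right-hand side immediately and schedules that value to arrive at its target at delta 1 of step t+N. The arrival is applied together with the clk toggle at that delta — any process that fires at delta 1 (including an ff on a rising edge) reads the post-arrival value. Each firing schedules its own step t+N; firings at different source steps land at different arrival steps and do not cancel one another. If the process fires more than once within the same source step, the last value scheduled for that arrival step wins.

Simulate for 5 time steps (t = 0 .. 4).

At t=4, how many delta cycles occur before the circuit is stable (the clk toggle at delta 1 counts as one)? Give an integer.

t0.Δ0 s1=0 s2=1 s0=1 s3=1 clk=0 s4=1
t0.Δ1 s1=0 s2=1 s0=1 s3=1 clk=1 s4=1
t0.Δ2 s1=0 s2=1 s0=1 s3=1 clk=1 s4=0
t0.Δ3 s1=0 s2=1 s0=0 s3=1 clk=1 s4=0
t1.Δ0 s1=0 s2=1 s0=0 s3=1 clk=1 s4=0
t1.Δ1 s1=0 s2=1 s0=0 s3=1 clk=0 s4=0
t2.Δ0 s1=0 s2=1 s0=0 s3=1 clk=0 s4=0
t2.Δ1 s1=0 s2=1 s0=0 s3=1 clk=1 s4=0
t2.Δ2 s1=0 s2=1 s0=0 s3=1 clk=1 s4=1
t2.Δ3 s1=0 s2=1 s0=1 s3=1 clk=1 s4=1
t3.Δ0 s1=0 s2=1 s0=1 s3=1 clk=1 s4=1
t3.Δ1 s1=0 s2=1 s0=1 s3=1 clk=0 s4=1
t4.Δ0 s1=0 s2=1 s0=1 s3=1 clk=0 s4=1
t4.Δ1 s1=0 s2=1 s0=1 s3=1 clk=1 s4=1
t4.Δ2 s1=0 s2=1 s0=1 s3=1 clk=1 s4=0
t4.Δ3 s1=0 s2=1 s0=0 s3=1 clk=1 s4=0

3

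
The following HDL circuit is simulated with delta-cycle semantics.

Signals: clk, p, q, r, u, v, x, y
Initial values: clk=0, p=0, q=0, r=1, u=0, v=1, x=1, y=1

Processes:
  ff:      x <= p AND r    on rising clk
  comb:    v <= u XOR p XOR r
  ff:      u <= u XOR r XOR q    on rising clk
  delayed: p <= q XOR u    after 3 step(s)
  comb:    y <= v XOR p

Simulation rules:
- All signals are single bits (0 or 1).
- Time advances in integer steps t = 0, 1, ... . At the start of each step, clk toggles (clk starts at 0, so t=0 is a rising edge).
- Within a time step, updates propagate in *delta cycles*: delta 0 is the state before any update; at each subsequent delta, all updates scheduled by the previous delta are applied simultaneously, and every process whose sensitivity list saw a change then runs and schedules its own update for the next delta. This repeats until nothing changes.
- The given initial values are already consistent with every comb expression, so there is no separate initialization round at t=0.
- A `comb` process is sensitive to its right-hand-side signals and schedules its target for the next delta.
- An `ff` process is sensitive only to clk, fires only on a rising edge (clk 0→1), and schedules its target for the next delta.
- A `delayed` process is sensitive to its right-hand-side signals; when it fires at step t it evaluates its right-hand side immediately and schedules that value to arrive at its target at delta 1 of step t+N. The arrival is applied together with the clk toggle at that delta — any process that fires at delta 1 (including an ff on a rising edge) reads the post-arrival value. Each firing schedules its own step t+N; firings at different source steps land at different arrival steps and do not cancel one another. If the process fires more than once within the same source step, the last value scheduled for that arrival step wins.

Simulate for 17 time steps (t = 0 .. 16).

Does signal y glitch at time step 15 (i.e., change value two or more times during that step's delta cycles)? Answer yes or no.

yes

t=0 Δ0: v=1 x=1 p=0 u=0 y=1 q=0 clk=0 r=1
  Δ1: clk:0→1
  Δ2: x:1→0, u:0→1
  Δ3: v:1→0
  Δ4: y:1→0
  (4Δ to stable)
t=1 Δ0: v=0 x=0 p=0 u=1 y=0 q=0 clk=1 r=1
  Δ1: clk:1→0
  (1Δ to stable)
t=2 Δ0: v=0 x=0 p=0 u=1 y=0 q=0 clk=0 r=1
  Δ1: clk:0→1
  Δ2: u:1→0
  Δ3: v:0→1
  Δ4: y:0→1
  (4Δ to stable)
t=3 Δ0: v=1 x=0 p=0 u=0 y=1 q=0 clk=1 r=1
  Δ1: p:0→1, clk:1→0
  Δ2: v:1→0, y:1→0
  Δ3: y:0→1
  (3Δ to stable)
t=4 Δ0: v=0 x=0 p=1 u=0 y=1 q=0 clk=0 r=1
  Δ1: clk:0→1
  Δ2: x:0→1, u:0→1
  Δ3: v:0→1
  Δ4: y:1→0
  (4Δ to stable)
t=5 Δ0: v=1 x=1 p=1 u=1 y=0 q=0 clk=1 r=1
  Δ1: p:1→0, clk:1→0
  Δ2: v:1→0, y:0→1
  Δ3: y:1→0
  (3Δ to stable)
t=6 Δ0: v=0 x=1 p=0 u=1 y=0 q=0 clk=0 r=1
  Δ1: clk:0→1
  Δ2: x:1→0, u:1→0
  Δ3: v:0→1
  Δ4: y:0→1
  (4Δ to stable)
t=7 Δ0: v=1 x=0 p=0 u=0 y=1 q=0 clk=1 r=1
  Δ1: p:0→1, clk:1→0
  Δ2: v:1→0, y:1→0
  Δ3: y:0→1
  (3Δ to stable)
t=8 Δ0: v=0 x=0 p=1 u=0 y=1 q=0 clk=0 r=1
  Δ1: clk:0→1
  Δ2: x:0→1, u:0→1
  Δ3: v:0→1
  Δ4: y:1→0
  (4Δ to stable)
t=9 Δ0: v=1 x=1 p=1 u=1 y=0 q=0 clk=1 r=1
  Δ1: p:1→0, clk:1→0
  Δ2: v:1→0, y:0→1
  Δ3: y:1→0
  (3Δ to stable)
t=10 Δ0: v=0 x=1 p=0 u=1 y=0 q=0 clk=0 r=1
  Δ1: clk:0→1
  Δ2: x:1→0, u:1→0
  Δ3: v:0→1
  Δ4: y:0→1
  (4Δ to stable)
t=11 Δ0: v=1 x=0 p=0 u=0 y=1 q=0 clk=1 r=1
  Δ1: p:0→1, clk:1→0
  Δ2: v:1→0, y:1→0
  Δ3: y:0→1
  (3Δ to stable)
t=12 Δ0: v=0 x=0 p=1 u=0 y=1 q=0 clk=0 r=1
  Δ1: clk:0→1
  Δ2: x:0→1, u:0→1
  Δ3: v:0→1
  Δ4: y:1→0
  (4Δ to stable)
t=13 Δ0: v=1 x=1 p=1 u=1 y=0 q=0 clk=1 r=1
  Δ1: p:1→0, clk:1→0
  Δ2: v:1→0, y:0→1
  Δ3: y:1→0
  (3Δ to stable)
t=14 Δ0: v=0 x=1 p=0 u=1 y=0 q=0 clk=0 r=1
  Δ1: clk:0→1
  Δ2: x:1→0, u:1→0
  Δ3: v:0→1
  Δ4: y:0→1
  (4Δ to stable)
t=15 Δ0: v=1 x=0 p=0 u=0 y=1 q=0 clk=1 r=1
  Δ1: p:0→1, clk:1→0
  Δ2: v:1→0, y:1→0
  Δ3: y:0→1
  (3Δ to stable)
t=16 Δ0: v=0 x=0 p=1 u=0 y=1 q=0 clk=0 r=1
  Δ1: clk:0→1
  Δ2: x:0→1, u:0→1
  Δ3: v:0→1
  Δ4: y:1→0
  (4Δ to stable)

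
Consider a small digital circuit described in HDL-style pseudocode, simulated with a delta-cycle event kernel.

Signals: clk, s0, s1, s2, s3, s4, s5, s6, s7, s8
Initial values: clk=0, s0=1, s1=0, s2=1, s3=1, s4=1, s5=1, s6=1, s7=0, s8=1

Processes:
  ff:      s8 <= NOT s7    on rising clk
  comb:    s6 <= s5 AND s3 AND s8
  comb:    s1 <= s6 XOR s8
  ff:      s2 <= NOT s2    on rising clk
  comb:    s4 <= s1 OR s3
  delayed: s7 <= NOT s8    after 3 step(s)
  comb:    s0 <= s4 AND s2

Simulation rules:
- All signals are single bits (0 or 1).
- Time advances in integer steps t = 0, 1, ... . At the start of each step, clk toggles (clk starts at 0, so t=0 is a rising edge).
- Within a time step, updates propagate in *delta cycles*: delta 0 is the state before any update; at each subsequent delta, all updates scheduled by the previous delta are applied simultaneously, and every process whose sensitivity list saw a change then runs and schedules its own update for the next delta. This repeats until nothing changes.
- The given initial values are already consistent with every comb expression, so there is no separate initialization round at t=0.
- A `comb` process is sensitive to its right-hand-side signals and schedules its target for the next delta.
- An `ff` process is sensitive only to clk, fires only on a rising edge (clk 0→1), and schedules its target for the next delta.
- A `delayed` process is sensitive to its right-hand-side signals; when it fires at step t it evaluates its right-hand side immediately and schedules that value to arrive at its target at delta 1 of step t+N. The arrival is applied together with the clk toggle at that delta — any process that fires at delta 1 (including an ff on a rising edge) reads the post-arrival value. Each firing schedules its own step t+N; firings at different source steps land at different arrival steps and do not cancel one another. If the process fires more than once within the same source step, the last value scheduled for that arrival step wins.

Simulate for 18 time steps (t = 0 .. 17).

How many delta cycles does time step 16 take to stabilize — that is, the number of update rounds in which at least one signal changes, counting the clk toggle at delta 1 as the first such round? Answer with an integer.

3

[bits: s0,s4,s1,s6,s5,s8,s3,s2,s7,clk]
t=0: Δ0=1101111100 Δ1=1101111101 Δ2=1101111001 Δ3=0101111001 | 3Δ
t=1: Δ0=0101111001 Δ1=0101111000 | 1Δ
t=2: Δ0=0101111000 Δ1=0101111001 Δ2=0101111101 Δ3=1101111101 | 3Δ
t=3: Δ0=1101111101 Δ1=1101111100 | 1Δ
t=4: Δ0=1101111100 Δ1=1101111101 Δ2=1101111001 Δ3=0101111001 | 3Δ
t=5: Δ0=0101111001 Δ1=0101111000 | 1Δ
t=6: Δ0=0101111000 Δ1=0101111001 Δ2=0101111101 Δ3=1101111101 | 3Δ
t=7: Δ0=1101111101 Δ1=1101111100 | 1Δ
t=8: Δ0=1101111100 Δ1=1101111101 Δ2=1101111001 Δ3=0101111001 | 3Δ
t=9: Δ0=0101111001 Δ1=0101111000 | 1Δ
t=10: Δ0=0101111000 Δ1=0101111001 Δ2=0101111101 Δ3=1101111101 | 3Δ
t=11: Δ0=1101111101 Δ1=1101111100 | 1Δ
t=12: Δ0=1101111100 Δ1=1101111101 Δ2=1101111001 Δ3=0101111001 | 3Δ
t=13: Δ0=0101111001 Δ1=0101111000 | 1Δ
t=14: Δ0=0101111000 Δ1=0101111001 Δ2=0101111101 Δ3=1101111101 | 3Δ
t=15: Δ0=1101111101 Δ1=1101111100 | 1Δ
t=16: Δ0=1101111100 Δ1=1101111101 Δ2=1101111001 Δ3=0101111001 | 3Δ
t=17: Δ0=0101111001 Δ1=0101111000 | 1Δ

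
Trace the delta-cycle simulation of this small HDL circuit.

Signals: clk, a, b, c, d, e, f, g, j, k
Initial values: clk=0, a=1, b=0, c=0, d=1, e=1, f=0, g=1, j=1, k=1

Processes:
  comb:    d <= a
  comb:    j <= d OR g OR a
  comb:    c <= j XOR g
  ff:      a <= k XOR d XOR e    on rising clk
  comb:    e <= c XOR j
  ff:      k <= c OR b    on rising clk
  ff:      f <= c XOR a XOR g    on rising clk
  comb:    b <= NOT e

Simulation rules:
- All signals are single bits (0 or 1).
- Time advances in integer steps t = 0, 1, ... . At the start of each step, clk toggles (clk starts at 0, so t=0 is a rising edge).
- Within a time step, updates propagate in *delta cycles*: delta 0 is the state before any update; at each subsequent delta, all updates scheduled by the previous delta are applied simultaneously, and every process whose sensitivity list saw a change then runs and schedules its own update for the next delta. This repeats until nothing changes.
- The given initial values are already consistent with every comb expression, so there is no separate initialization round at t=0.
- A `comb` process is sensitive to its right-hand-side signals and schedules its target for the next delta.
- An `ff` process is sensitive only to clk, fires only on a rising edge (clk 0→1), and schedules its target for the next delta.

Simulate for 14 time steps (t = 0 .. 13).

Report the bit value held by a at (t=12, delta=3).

1

t0.Δ0 g=1 b=0 a=1 clk=0 j=1 c=0 e=1 f=0 k=1 d=1
t0.Δ1 g=1 b=0 a=1 clk=1 j=1 c=0 e=1 f=0 k=1 d=1
t0.Δ2 g=1 b=0 a=1 clk=1 j=1 c=0 e=1 f=0 k=0 d=1
t1.Δ0 g=1 b=0 a=1 clk=1 j=1 c=0 e=1 f=0 k=0 d=1
t1.Δ1 g=1 b=0 a=1 clk=0 j=1 c=0 e=1 f=0 k=0 d=1
t2.Δ0 g=1 b=0 a=1 clk=0 j=1 c=0 e=1 f=0 k=0 d=1
t2.Δ1 g=1 b=0 a=1 clk=1 j=1 c=0 e=1 f=0 k=0 d=1
t2.Δ2 g=1 b=0 a=0 clk=1 j=1 c=0 e=1 f=0 k=0 d=1
t2.Δ3 g=1 b=0 a=0 clk=1 j=1 c=0 e=1 f=0 k=0 d=0
t3.Δ0 g=1 b=0 a=0 clk=1 j=1 c=0 e=1 f=0 k=0 d=0
t3.Δ1 g=1 b=0 a=0 clk=0 j=1 c=0 e=1 f=0 k=0 d=0
t4.Δ0 g=1 b=0 a=0 clk=0 j=1 c=0 e=1 f=0 k=0 d=0
t4.Δ1 g=1 b=0 a=0 clk=1 j=1 c=0 e=1 f=0 k=0 d=0
t4.Δ2 g=1 b=0 a=1 clk=1 j=1 c=0 e=1 f=1 k=0 d=0
t4.Δ3 g=1 b=0 a=1 clk=1 j=1 c=0 e=1 f=1 k=0 d=1
t5.Δ0 g=1 b=0 a=1 clk=1 j=1 c=0 e=1 f=1 k=0 d=1
t5.Δ1 g=1 b=0 a=1 clk=0 j=1 c=0 e=1 f=1 k=0 d=1
t6.Δ0 g=1 b=0 a=1 clk=0 j=1 c=0 e=1 f=1 k=0 d=1
t6.Δ1 g=1 b=0 a=1 clk=1 j=1 c=0 e=1 f=1 k=0 d=1
t6.Δ2 g=1 b=0 a=0 clk=1 j=1 c=0 e=1 f=0 k=0 d=1
t6.Δ3 g=1 b=0 a=0 clk=1 j=1 c=0 e=1 f=0 k=0 d=0
t7.Δ0 g=1 b=0 a=0 clk=1 j=1 c=0 e=1 f=0 k=0 d=0
t7.Δ1 g=1 b=0 a=0 clk=0 j=1 c=0 e=1 f=0 k=0 d=0
t8.Δ0 g=1 b=0 a=0 clk=0 j=1 c=0 e=1 f=0 k=0 d=0
t8.Δ1 g=1 b=0 a=0 clk=1 j=1 c=0 e=1 f=0 k=0 d=0
t8.Δ2 g=1 b=0 a=1 clk=1 j=1 c=0 e=1 f=1 k=0 d=0
t8.Δ3 g=1 b=0 a=1 clk=1 j=1 c=0 e=1 f=1 k=0 d=1
t9.Δ0 g=1 b=0 a=1 clk=1 j=1 c=0 e=1 f=1 k=0 d=1
t9.Δ1 g=1 b=0 a=1 clk=0 j=1 c=0 e=1 f=1 k=0 d=1
t10.Δ0 g=1 b=0 a=1 clk=0 j=1 c=0 e=1 f=1 k=0 d=1
t10.Δ1 g=1 b=0 a=1 clk=1 j=1 c=0 e=1 f=1 k=0 d=1
t10.Δ2 g=1 b=0 a=0 clk=1 j=1 c=0 e=1 f=0 k=0 d=1
t10.Δ3 g=1 b=0 a=0 clk=1 j=1 c=0 e=1 f=0 k=0 d=0
t11.Δ0 g=1 b=0 a=0 clk=1 j=1 c=0 e=1 f=0 k=0 d=0
t11.Δ1 g=1 b=0 a=0 clk=0 j=1 c=0 e=1 f=0 k=0 d=0
t12.Δ0 g=1 b=0 a=0 clk=0 j=1 c=0 e=1 f=0 k=0 d=0
t12.Δ1 g=1 b=0 a=0 clk=1 j=1 c=0 e=1 f=0 k=0 d=0
t12.Δ2 g=1 b=0 a=1 clk=1 j=1 c=0 e=1 f=1 k=0 d=0
t12.Δ3 g=1 b=0 a=1 clk=1 j=1 c=0 e=1 f=1 k=0 d=1
t13.Δ0 g=1 b=0 a=1 clk=1 j=1 c=0 e=1 f=1 k=0 d=1
t13.Δ1 g=1 b=0 a=1 clk=0 j=1 c=0 e=1 f=1 k=0 d=1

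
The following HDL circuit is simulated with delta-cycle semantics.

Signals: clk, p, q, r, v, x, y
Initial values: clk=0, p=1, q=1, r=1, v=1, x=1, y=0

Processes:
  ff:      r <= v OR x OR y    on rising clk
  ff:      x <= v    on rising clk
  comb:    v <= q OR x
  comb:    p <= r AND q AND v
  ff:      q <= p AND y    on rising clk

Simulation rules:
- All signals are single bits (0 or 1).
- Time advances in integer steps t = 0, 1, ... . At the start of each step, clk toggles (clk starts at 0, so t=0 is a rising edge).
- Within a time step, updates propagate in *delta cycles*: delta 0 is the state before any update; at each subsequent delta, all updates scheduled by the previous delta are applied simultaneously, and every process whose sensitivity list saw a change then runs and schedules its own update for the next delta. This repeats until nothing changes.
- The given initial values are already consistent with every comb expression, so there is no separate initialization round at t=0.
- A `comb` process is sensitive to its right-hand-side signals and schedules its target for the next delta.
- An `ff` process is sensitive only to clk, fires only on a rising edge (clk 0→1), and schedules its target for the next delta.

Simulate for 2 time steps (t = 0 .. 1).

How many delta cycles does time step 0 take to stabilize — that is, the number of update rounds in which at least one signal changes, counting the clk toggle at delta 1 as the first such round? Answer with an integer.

3

t0.Δ0 p=1 q=1 y=0 r=1 x=1 clk=0 v=1
t0.Δ1 p=1 q=1 y=0 r=1 x=1 clk=1 v=1
t0.Δ2 p=1 q=0 y=0 r=1 x=1 clk=1 v=1
t0.Δ3 p=0 q=0 y=0 r=1 x=1 clk=1 v=1
t1.Δ0 p=0 q=0 y=0 r=1 x=1 clk=1 v=1
t1.Δ1 p=0 q=0 y=0 r=1 x=1 clk=0 v=1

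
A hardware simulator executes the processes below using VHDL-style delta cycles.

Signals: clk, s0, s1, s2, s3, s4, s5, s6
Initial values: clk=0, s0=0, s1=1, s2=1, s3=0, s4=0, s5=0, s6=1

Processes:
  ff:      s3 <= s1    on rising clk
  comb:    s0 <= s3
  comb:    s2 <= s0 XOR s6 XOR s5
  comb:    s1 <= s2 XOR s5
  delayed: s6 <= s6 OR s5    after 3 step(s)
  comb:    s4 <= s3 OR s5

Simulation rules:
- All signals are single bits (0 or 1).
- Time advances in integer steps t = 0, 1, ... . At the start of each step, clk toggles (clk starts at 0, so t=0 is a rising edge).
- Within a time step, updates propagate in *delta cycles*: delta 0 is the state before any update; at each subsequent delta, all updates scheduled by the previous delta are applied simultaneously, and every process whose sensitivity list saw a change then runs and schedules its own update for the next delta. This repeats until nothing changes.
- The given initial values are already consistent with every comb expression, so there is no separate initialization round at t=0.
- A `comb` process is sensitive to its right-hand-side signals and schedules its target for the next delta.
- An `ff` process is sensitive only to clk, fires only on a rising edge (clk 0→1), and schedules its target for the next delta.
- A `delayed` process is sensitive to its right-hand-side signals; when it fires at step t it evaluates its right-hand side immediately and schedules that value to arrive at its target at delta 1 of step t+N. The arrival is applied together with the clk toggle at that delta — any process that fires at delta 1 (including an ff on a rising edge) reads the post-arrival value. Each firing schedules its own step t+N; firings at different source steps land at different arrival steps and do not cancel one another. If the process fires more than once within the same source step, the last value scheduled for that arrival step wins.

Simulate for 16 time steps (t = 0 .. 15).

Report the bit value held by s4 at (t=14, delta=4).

0

[bits: s5,s2,s0,s1,clk,s6,s4,s3]
t=0: Δ0=01010100 Δ1=01011100 Δ2=01011101 Δ3=01111111 Δ4=00111111 Δ5=00101111 | 5Δ
t=1: Δ0=00101111 Δ1=00100111 | 1Δ
t=2: Δ0=00100111 Δ1=00101111 Δ2=00101110 Δ3=00001100 Δ4=01001100 Δ5=01011100 | 5Δ
t=3: Δ0=01011100 Δ1=01010100 | 1Δ
t=4: Δ0=01010100 Δ1=01011100 Δ2=01011101 Δ3=01111111 Δ4=00111111 Δ5=00101111 | 5Δ
t=5: Δ0=00101111 Δ1=00100111 | 1Δ
t=6: Δ0=00100111 Δ1=00101111 Δ2=00101110 Δ3=00001100 Δ4=01001100 Δ5=01011100 | 5Δ
t=7: Δ0=01011100 Δ1=01010100 | 1Δ
t=8: Δ0=01010100 Δ1=01011100 Δ2=01011101 Δ3=01111111 Δ4=00111111 Δ5=00101111 | 5Δ
t=9: Δ0=00101111 Δ1=00100111 | 1Δ
t=10: Δ0=00100111 Δ1=00101111 Δ2=00101110 Δ3=00001100 Δ4=01001100 Δ5=01011100 | 5Δ
t=11: Δ0=01011100 Δ1=01010100 | 1Δ
t=12: Δ0=01010100 Δ1=01011100 Δ2=01011101 Δ3=01111111 Δ4=00111111 Δ5=00101111 | 5Δ
t=13: Δ0=00101111 Δ1=00100111 | 1Δ
t=14: Δ0=00100111 Δ1=00101111 Δ2=00101110 Δ3=00001100 Δ4=01001100 Δ5=01011100 | 5Δ
t=15: Δ0=01011100 Δ1=01010100 | 1Δ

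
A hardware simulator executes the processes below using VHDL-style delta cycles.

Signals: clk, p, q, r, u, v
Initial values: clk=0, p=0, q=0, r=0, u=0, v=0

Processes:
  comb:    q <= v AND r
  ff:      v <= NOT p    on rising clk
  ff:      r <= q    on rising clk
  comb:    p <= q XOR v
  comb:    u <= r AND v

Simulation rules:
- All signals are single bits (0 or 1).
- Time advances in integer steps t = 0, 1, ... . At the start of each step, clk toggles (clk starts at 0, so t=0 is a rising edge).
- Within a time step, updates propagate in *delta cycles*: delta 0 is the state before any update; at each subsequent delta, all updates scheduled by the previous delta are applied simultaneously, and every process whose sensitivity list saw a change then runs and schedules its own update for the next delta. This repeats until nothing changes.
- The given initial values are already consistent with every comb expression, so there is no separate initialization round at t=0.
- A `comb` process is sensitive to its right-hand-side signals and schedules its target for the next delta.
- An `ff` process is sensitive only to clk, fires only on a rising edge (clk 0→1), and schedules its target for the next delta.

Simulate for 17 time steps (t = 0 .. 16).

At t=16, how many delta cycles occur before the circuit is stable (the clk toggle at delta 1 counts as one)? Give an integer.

3

t=0 Δ0: p=0 v=0 r=0 q=0 u=0 clk=0
  Δ1: clk:0→1
  Δ2: v:0→1
  Δ3: p:0→1
  (3Δ to stable)
t=1 Δ0: p=1 v=1 r=0 q=0 u=0 clk=1
  Δ1: clk:1→0
  (1Δ to stable)
t=2 Δ0: p=1 v=1 r=0 q=0 u=0 clk=0
  Δ1: clk:0→1
  Δ2: v:1→0
  Δ3: p:1→0
  (3Δ to stable)
t=3 Δ0: p=0 v=0 r=0 q=0 u=0 clk=1
  Δ1: clk:1→0
  (1Δ to stable)
t=4 Δ0: p=0 v=0 r=0 q=0 u=0 clk=0
  Δ1: clk:0→1
  Δ2: v:0→1
  Δ3: p:0→1
  (3Δ to stable)
t=5 Δ0: p=1 v=1 r=0 q=0 u=0 clk=1
  Δ1: clk:1→0
  (1Δ to stable)
t=6 Δ0: p=1 v=1 r=0 q=0 u=0 clk=0
  Δ1: clk:0→1
  Δ2: v:1→0
  Δ3: p:1→0
  (3Δ to stable)
t=7 Δ0: p=0 v=0 r=0 q=0 u=0 clk=1
  Δ1: clk:1→0
  (1Δ to stable)
t=8 Δ0: p=0 v=0 r=0 q=0 u=0 clk=0
  Δ1: clk:0→1
  Δ2: v:0→1
  Δ3: p:0→1
  (3Δ to stable)
t=9 Δ0: p=1 v=1 r=0 q=0 u=0 clk=1
  Δ1: clk:1→0
  (1Δ to stable)
t=10 Δ0: p=1 v=1 r=0 q=0 u=0 clk=0
  Δ1: clk:0→1
  Δ2: v:1→0
  Δ3: p:1→0
  (3Δ to stable)
t=11 Δ0: p=0 v=0 r=0 q=0 u=0 clk=1
  Δ1: clk:1→0
  (1Δ to stable)
t=12 Δ0: p=0 v=0 r=0 q=0 u=0 clk=0
  Δ1: clk:0→1
  Δ2: v:0→1
  Δ3: p:0→1
  (3Δ to stable)
t=13 Δ0: p=1 v=1 r=0 q=0 u=0 clk=1
  Δ1: clk:1→0
  (1Δ to stable)
t=14 Δ0: p=1 v=1 r=0 q=0 u=0 clk=0
  Δ1: clk:0→1
  Δ2: v:1→0
  Δ3: p:1→0
  (3Δ to stable)
t=15 Δ0: p=0 v=0 r=0 q=0 u=0 clk=1
  Δ1: clk:1→0
  (1Δ to stable)
t=16 Δ0: p=0 v=0 r=0 q=0 u=0 clk=0
  Δ1: clk:0→1
  Δ2: v:0→1
  Δ3: p:0→1
  (3Δ to stable)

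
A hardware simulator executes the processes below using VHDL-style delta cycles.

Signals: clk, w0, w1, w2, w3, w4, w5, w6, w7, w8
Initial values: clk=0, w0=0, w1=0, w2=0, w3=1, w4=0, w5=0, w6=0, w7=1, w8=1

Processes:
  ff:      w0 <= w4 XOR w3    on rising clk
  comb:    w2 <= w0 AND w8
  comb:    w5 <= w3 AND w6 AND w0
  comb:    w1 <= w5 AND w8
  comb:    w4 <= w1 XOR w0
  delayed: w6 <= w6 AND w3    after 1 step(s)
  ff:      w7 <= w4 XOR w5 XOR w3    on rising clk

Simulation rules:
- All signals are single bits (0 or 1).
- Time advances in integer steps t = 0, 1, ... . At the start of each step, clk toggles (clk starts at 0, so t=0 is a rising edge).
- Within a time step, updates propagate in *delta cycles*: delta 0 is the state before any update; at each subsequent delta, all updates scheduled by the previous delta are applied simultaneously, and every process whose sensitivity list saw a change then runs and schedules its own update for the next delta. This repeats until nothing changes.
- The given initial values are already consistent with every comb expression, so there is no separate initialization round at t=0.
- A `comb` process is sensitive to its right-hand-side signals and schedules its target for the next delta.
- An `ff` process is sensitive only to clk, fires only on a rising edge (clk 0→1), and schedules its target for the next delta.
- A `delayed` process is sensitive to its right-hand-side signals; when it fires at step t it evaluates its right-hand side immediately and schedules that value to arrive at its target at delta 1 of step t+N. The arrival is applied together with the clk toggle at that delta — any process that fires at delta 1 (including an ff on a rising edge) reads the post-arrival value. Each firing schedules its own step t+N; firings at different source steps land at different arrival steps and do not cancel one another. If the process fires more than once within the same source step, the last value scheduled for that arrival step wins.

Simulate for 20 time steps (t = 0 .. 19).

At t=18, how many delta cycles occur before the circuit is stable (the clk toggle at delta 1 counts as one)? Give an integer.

t=0 Δ0: w3=1 w4=0 w0=0 w5=0 w7=1 clk=0 w8=1 w1=0 w2=0 w6=0
  Δ1: clk:0→1
  Δ2: w0:0→1
  Δ3: w4:0→1, w2:0→1
  (3Δ to stable)
t=1 Δ0: w3=1 w4=1 w0=1 w5=0 w7=1 clk=1 w8=1 w1=0 w2=1 w6=0
  Δ1: clk:1→0
  (1Δ to stable)
t=2 Δ0: w3=1 w4=1 w0=1 w5=0 w7=1 clk=0 w8=1 w1=0 w2=1 w6=0
  Δ1: clk:0→1
  Δ2: w0:1→0, w7:1→0
  Δ3: w4:1→0, w2:1→0
  (3Δ to stable)
t=3 Δ0: w3=1 w4=0 w0=0 w5=0 w7=0 clk=1 w8=1 w1=0 w2=0 w6=0
  Δ1: clk:1→0
  (1Δ to stable)
t=4 Δ0: w3=1 w4=0 w0=0 w5=0 w7=0 clk=0 w8=1 w1=0 w2=0 w6=0
  Δ1: clk:0→1
  Δ2: w0:0→1, w7:0→1
  Δ3: w4:0→1, w2:0→1
  (3Δ to stable)
t=5 Δ0: w3=1 w4=1 w0=1 w5=0 w7=1 clk=1 w8=1 w1=0 w2=1 w6=0
  Δ1: clk:1→0
  (1Δ to stable)
t=6 Δ0: w3=1 w4=1 w0=1 w5=0 w7=1 clk=0 w8=1 w1=0 w2=1 w6=0
  Δ1: clk:0→1
  Δ2: w0:1→0, w7:1→0
  Δ3: w4:1→0, w2:1→0
  (3Δ to stable)
t=7 Δ0: w3=1 w4=0 w0=0 w5=0 w7=0 clk=1 w8=1 w1=0 w2=0 w6=0
  Δ1: clk:1→0
  (1Δ to stable)
t=8 Δ0: w3=1 w4=0 w0=0 w5=0 w7=0 clk=0 w8=1 w1=0 w2=0 w6=0
  Δ1: clk:0→1
  Δ2: w0:0→1, w7:0→1
  Δ3: w4:0→1, w2:0→1
  (3Δ to stable)
t=9 Δ0: w3=1 w4=1 w0=1 w5=0 w7=1 clk=1 w8=1 w1=0 w2=1 w6=0
  Δ1: clk:1→0
  (1Δ to stable)
t=10 Δ0: w3=1 w4=1 w0=1 w5=0 w7=1 clk=0 w8=1 w1=0 w2=1 w6=0
  Δ1: clk:0→1
  Δ2: w0:1→0, w7:1→0
  Δ3: w4:1→0, w2:1→0
  (3Δ to stable)
t=11 Δ0: w3=1 w4=0 w0=0 w5=0 w7=0 clk=1 w8=1 w1=0 w2=0 w6=0
  Δ1: clk:1→0
  (1Δ to stable)
t=12 Δ0: w3=1 w4=0 w0=0 w5=0 w7=0 clk=0 w8=1 w1=0 w2=0 w6=0
  Δ1: clk:0→1
  Δ2: w0:0→1, w7:0→1
  Δ3: w4:0→1, w2:0→1
  (3Δ to stable)
t=13 Δ0: w3=1 w4=1 w0=1 w5=0 w7=1 clk=1 w8=1 w1=0 w2=1 w6=0
  Δ1: clk:1→0
  (1Δ to stable)
t=14 Δ0: w3=1 w4=1 w0=1 w5=0 w7=1 clk=0 w8=1 w1=0 w2=1 w6=0
  Δ1: clk:0→1
  Δ2: w0:1→0, w7:1→0
  Δ3: w4:1→0, w2:1→0
  (3Δ to stable)
t=15 Δ0: w3=1 w4=0 w0=0 w5=0 w7=0 clk=1 w8=1 w1=0 w2=0 w6=0
  Δ1: clk:1→0
  (1Δ to stable)
t=16 Δ0: w3=1 w4=0 w0=0 w5=0 w7=0 clk=0 w8=1 w1=0 w2=0 w6=0
  Δ1: clk:0→1
  Δ2: w0:0→1, w7:0→1
  Δ3: w4:0→1, w2:0→1
  (3Δ to stable)
t=17 Δ0: w3=1 w4=1 w0=1 w5=0 w7=1 clk=1 w8=1 w1=0 w2=1 w6=0
  Δ1: clk:1→0
  (1Δ to stable)
t=18 Δ0: w3=1 w4=1 w0=1 w5=0 w7=1 clk=0 w8=1 w1=0 w2=1 w6=0
  Δ1: clk:0→1
  Δ2: w0:1→0, w7:1→0
  Δ3: w4:1→0, w2:1→0
  (3Δ to stable)
t=19 Δ0: w3=1 w4=0 w0=0 w5=0 w7=0 clk=1 w8=1 w1=0 w2=0 w6=0
  Δ1: clk:1→0
  (1Δ to stable)

3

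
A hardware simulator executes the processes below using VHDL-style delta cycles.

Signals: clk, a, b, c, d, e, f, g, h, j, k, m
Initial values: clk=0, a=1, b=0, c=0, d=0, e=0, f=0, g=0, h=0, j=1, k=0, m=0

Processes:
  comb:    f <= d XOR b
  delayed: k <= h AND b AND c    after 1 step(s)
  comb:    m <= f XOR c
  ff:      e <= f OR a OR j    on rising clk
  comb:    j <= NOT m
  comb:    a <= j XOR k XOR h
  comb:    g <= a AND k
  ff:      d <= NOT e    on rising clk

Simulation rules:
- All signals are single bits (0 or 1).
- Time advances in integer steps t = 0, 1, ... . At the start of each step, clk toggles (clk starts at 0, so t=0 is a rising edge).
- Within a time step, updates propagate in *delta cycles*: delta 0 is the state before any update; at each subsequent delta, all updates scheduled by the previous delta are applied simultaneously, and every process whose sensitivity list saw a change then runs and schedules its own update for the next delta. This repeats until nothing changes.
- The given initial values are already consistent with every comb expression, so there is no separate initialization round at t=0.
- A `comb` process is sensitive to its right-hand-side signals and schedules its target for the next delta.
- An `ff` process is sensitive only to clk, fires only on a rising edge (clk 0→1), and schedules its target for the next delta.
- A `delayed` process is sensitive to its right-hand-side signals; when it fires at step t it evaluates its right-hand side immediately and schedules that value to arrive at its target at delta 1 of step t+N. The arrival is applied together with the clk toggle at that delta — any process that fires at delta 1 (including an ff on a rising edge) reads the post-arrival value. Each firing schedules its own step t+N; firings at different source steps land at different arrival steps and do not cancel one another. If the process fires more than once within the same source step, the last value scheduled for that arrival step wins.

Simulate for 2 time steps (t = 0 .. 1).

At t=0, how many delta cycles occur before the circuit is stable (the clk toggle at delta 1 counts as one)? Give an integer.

6

t=0 Δ0: m=0 b=0 h=0 c=0 e=0 j=1 a=1 clk=0 f=0 g=0 d=0 k=0
  Δ1: clk:0→1
  Δ2: e:0→1, d:0→1
  Δ3: f:0→1
  Δ4: m:0→1
  Δ5: j:1→0
  Δ6: a:1→0
  (6Δ to stable)
t=1 Δ0: m=1 b=0 h=0 c=0 e=1 j=0 a=0 clk=1 f=1 g=0 d=1 k=0
  Δ1: clk:1→0
  (1Δ to stable)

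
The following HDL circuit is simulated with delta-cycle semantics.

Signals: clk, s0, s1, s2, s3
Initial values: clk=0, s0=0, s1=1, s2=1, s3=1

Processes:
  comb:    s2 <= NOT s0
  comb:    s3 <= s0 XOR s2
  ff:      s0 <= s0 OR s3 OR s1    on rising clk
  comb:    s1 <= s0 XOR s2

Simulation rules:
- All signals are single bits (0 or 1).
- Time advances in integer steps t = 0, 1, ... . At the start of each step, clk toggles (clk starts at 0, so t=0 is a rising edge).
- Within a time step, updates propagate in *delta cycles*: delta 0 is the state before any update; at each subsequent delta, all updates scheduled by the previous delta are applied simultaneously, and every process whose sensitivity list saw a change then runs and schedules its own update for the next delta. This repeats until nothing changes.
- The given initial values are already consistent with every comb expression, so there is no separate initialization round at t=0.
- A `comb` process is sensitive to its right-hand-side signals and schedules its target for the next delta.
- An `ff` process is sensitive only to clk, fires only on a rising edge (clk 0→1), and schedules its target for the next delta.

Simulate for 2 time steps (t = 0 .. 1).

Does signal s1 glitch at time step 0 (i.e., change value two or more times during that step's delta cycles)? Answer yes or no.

t=0 Δ0: clk=0 s0=0 s2=1 s1=1 s3=1
  Δ1: clk:0→1
  Δ2: s0:0→1
  Δ3: s2:1→0, s1:1→0, s3:1→0
  Δ4: s1:0→1, s3:0→1
  (4Δ to stable)
t=1 Δ0: clk=1 s0=1 s2=0 s1=1 s3=1
  Δ1: clk:1→0
  (1Δ to stable)

yes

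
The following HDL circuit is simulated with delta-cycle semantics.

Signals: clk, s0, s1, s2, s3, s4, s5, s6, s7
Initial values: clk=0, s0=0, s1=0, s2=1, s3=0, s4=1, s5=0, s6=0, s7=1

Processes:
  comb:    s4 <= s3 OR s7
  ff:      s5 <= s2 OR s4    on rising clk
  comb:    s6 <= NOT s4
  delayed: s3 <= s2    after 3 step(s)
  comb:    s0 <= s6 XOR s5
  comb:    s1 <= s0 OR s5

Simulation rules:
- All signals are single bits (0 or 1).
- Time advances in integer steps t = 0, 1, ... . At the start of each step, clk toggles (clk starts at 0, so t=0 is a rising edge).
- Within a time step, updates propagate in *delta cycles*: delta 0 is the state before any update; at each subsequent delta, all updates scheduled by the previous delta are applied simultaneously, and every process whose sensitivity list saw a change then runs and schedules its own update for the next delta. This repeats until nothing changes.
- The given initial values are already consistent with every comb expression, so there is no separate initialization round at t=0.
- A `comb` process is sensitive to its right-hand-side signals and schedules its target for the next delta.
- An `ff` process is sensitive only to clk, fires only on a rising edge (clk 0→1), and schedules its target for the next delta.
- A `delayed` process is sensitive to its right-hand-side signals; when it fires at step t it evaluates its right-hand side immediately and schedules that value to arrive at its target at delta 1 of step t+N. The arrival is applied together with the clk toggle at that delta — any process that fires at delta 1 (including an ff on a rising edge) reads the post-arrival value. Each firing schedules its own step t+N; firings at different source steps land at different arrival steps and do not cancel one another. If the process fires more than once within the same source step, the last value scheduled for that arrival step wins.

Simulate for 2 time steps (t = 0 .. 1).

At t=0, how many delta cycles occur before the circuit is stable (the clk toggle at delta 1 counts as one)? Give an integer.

3

t0.Δ0 s0=0 clk=0 s5=0 s3=0 s6=0 s4=1 s7=1 s1=0 s2=1
t0.Δ1 s0=0 clk=1 s5=0 s3=0 s6=0 s4=1 s7=1 s1=0 s2=1
t0.Δ2 s0=0 clk=1 s5=1 s3=0 s6=0 s4=1 s7=1 s1=0 s2=1
t0.Δ3 s0=1 clk=1 s5=1 s3=0 s6=0 s4=1 s7=1 s1=1 s2=1
t1.Δ0 s0=1 clk=1 s5=1 s3=0 s6=0 s4=1 s7=1 s1=1 s2=1
t1.Δ1 s0=1 clk=0 s5=1 s3=0 s6=0 s4=1 s7=1 s1=1 s2=1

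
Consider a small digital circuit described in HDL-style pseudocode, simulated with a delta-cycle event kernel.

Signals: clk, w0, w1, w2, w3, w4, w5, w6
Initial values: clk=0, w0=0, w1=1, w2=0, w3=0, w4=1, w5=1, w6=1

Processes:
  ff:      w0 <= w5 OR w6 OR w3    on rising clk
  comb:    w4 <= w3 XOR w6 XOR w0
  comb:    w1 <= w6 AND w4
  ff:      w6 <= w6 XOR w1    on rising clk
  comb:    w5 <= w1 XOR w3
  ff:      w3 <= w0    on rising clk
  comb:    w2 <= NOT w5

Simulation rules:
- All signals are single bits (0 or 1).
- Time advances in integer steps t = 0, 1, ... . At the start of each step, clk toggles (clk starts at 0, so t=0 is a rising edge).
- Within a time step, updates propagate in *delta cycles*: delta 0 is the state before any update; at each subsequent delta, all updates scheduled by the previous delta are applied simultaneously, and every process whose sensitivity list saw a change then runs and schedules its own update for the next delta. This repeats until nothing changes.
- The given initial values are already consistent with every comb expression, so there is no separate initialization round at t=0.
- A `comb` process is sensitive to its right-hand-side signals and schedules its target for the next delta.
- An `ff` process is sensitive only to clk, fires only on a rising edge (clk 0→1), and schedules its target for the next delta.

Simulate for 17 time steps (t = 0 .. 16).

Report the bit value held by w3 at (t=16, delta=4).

0

[bits: clk,w0,w1,w6,w5,w4,w3,w2]
t=0: Δ0=00111100 Δ1=10111100 Δ2=11101100 Δ3=11001100 Δ4=11000100 Δ5=11000101 | 5Δ
t=1: Δ0=11000101 Δ1=01000101 | 1Δ
t=2: Δ0=01000101 Δ1=11000101 Δ2=10000111 Δ3=10001111 Δ4=10001110 | 4Δ
t=3: Δ0=10001110 Δ1=00001110 | 1Δ
t=4: Δ0=00001110 Δ1=10001110 Δ2=11001100 Δ3=11000100 Δ4=11000101 | 4Δ
t=5: Δ0=11000101 Δ1=01000101 | 1Δ
t=6: Δ0=01000101 Δ1=11000101 Δ2=10000111 Δ3=10001111 Δ4=10001110 | 4Δ
t=7: Δ0=10001110 Δ1=00001110 | 1Δ
t=8: Δ0=00001110 Δ1=10001110 Δ2=11001100 Δ3=11000100 Δ4=11000101 | 4Δ
t=9: Δ0=11000101 Δ1=01000101 | 1Δ
t=10: Δ0=01000101 Δ1=11000101 Δ2=10000111 Δ3=10001111 Δ4=10001110 | 4Δ
t=11: Δ0=10001110 Δ1=00001110 | 1Δ
t=12: Δ0=00001110 Δ1=10001110 Δ2=11001100 Δ3=11000100 Δ4=11000101 | 4Δ
t=13: Δ0=11000101 Δ1=01000101 | 1Δ
t=14: Δ0=01000101 Δ1=11000101 Δ2=10000111 Δ3=10001111 Δ4=10001110 | 4Δ
t=15: Δ0=10001110 Δ1=00001110 | 1Δ
t=16: Δ0=00001110 Δ1=10001110 Δ2=11001100 Δ3=11000100 Δ4=11000101 | 4Δ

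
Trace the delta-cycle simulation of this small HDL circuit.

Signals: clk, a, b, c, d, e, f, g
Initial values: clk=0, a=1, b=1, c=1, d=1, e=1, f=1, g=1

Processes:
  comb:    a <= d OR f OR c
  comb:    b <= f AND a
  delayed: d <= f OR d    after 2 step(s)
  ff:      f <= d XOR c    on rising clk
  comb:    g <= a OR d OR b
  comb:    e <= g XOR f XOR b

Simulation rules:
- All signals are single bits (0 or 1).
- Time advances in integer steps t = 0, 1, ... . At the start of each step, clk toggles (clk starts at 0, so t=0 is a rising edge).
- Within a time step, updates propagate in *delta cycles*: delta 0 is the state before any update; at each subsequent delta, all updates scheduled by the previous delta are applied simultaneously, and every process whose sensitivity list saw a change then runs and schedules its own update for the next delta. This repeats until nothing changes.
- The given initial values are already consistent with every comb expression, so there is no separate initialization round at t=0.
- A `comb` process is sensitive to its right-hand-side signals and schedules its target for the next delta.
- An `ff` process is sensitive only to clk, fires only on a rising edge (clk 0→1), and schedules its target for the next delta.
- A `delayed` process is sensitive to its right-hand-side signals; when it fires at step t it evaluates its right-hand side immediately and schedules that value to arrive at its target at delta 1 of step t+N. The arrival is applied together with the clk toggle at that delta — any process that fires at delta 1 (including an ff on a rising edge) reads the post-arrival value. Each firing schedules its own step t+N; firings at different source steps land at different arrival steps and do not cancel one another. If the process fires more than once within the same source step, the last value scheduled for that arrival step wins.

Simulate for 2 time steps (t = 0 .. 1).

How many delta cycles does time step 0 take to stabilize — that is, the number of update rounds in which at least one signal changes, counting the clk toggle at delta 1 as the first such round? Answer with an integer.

4

t=0 Δ0: e=1 f=1 g=1 b=1 c=1 clk=0 d=1 a=1
  Δ1: clk:0→1
  Δ2: f:1→0
  Δ3: e:1→0, b:1→0
  Δ4: e:0→1
  (4Δ to stable)
t=1 Δ0: e=1 f=0 g=1 b=0 c=1 clk=1 d=1 a=1
  Δ1: clk:1→0
  (1Δ to stable)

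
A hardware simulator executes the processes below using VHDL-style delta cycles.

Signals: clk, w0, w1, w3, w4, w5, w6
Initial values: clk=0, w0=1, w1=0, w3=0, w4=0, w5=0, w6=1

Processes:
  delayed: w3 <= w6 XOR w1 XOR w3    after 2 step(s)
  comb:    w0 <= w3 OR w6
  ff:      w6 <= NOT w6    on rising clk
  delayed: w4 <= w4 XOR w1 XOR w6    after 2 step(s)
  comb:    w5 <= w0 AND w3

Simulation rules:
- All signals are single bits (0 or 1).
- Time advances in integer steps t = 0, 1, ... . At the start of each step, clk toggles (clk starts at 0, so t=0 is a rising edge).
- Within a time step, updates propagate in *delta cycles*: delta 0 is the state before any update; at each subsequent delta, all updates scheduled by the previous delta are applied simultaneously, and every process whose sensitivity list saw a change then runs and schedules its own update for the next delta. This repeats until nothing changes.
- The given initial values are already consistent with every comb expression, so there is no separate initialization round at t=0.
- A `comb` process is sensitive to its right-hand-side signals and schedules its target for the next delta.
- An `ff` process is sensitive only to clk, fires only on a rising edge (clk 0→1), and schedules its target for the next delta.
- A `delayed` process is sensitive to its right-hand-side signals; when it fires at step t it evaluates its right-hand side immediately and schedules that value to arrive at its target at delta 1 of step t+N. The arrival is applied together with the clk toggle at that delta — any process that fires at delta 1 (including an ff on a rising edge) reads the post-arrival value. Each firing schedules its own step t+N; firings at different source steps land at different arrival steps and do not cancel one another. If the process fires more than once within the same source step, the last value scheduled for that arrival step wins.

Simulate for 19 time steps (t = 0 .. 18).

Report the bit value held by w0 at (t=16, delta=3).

t=0 Δ0: clk=0 w3=0 w4=0 w1=0 w6=1 w0=1 w5=0
  Δ1: clk:0→1
  Δ2: w6:1→0
  Δ3: w0:1→0
  (3Δ to stable)
t=1 Δ0: clk=1 w3=0 w4=0 w1=0 w6=0 w0=0 w5=0
  Δ1: clk:1→0
  (1Δ to stable)
t=2 Δ0: clk=0 w3=0 w4=0 w1=0 w6=0 w0=0 w5=0
  Δ1: clk:0→1
  Δ2: w6:0→1
  Δ3: w0:0→1
  (3Δ to stable)
t=3 Δ0: clk=1 w3=0 w4=0 w1=0 w6=1 w0=1 w5=0
  Δ1: clk:1→0
  (1Δ to stable)
t=4 Δ0: clk=0 w3=0 w4=0 w1=0 w6=1 w0=1 w5=0
  Δ1: clk:0→1, w3:0→1, w4:0→1
  Δ2: w6:1→0, w5:0→1
  (2Δ to stable)
t=5 Δ0: clk=1 w3=1 w4=1 w1=0 w6=0 w0=1 w5=1
  Δ1: clk:1→0
  (1Δ to stable)
t=6 Δ0: clk=0 w3=1 w4=1 w1=0 w6=0 w0=1 w5=1
  Δ1: clk:0→1
  Δ2: w6:0→1
  (2Δ to stable)
t=7 Δ0: clk=1 w3=1 w4=1 w1=0 w6=1 w0=1 w5=1
  Δ1: clk:1→0
  (1Δ to stable)
t=8 Δ0: clk=0 w3=1 w4=1 w1=0 w6=1 w0=1 w5=1
  Δ1: clk:0→1, w3:1→0, w4:1→0
  Δ2: w6:1→0, w5:1→0
  Δ3: w0:1→0
  (3Δ to stable)
t=9 Δ0: clk=1 w3=0 w4=0 w1=0 w6=0 w0=0 w5=0
  Δ1: clk:1→0
  (1Δ to stable)
t=10 Δ0: clk=0 w3=0 w4=0 w1=0 w6=0 w0=0 w5=0
  Δ1: clk:0→1
  Δ2: w6:0→1
  Δ3: w0:0→1
  (3Δ to stable)
t=11 Δ0: clk=1 w3=0 w4=0 w1=0 w6=1 w0=1 w5=0
  Δ1: clk:1→0
  (1Δ to stable)
t=12 Δ0: clk=0 w3=0 w4=0 w1=0 w6=1 w0=1 w5=0
  Δ1: clk:0→1, w3:0→1, w4:0→1
  Δ2: w6:1→0, w5:0→1
  (2Δ to stable)
t=13 Δ0: clk=1 w3=1 w4=1 w1=0 w6=0 w0=1 w5=1
  Δ1: clk:1→0
  (1Δ to stable)
t=14 Δ0: clk=0 w3=1 w4=1 w1=0 w6=0 w0=1 w5=1
  Δ1: clk:0→1
  Δ2: w6:0→1
  (2Δ to stable)
t=15 Δ0: clk=1 w3=1 w4=1 w1=0 w6=1 w0=1 w5=1
  Δ1: clk:1→0
  (1Δ to stable)
t=16 Δ0: clk=0 w3=1 w4=1 w1=0 w6=1 w0=1 w5=1
  Δ1: clk:0→1, w3:1→0, w4:1→0
  Δ2: w6:1→0, w5:1→0
  Δ3: w0:1→0
  (3Δ to stable)
t=17 Δ0: clk=1 w3=0 w4=0 w1=0 w6=0 w0=0 w5=0
  Δ1: clk:1→0
  (1Δ to stable)
t=18 Δ0: clk=0 w3=0 w4=0 w1=0 w6=0 w0=0 w5=0
  Δ1: clk:0→1
  Δ2: w6:0→1
  Δ3: w0:0→1
  (3Δ to stable)

0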